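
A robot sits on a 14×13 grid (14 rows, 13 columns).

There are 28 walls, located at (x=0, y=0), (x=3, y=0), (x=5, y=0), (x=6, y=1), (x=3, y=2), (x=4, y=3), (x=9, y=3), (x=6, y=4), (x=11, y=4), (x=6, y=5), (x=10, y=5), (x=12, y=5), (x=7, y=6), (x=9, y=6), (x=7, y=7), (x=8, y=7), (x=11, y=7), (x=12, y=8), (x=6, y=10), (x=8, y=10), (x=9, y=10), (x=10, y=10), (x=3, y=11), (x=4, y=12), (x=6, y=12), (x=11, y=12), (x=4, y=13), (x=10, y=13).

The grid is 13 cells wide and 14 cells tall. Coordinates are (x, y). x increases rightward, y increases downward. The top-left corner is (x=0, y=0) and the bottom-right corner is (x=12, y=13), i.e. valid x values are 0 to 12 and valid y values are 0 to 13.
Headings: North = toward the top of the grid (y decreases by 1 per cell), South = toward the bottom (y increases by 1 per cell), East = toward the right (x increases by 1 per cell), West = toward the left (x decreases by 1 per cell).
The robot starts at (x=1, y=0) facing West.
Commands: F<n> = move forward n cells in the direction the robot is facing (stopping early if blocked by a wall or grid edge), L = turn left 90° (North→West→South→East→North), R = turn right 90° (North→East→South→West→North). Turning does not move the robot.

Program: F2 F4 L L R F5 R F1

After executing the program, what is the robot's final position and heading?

Start: (x=1, y=0), facing West
  F2: move forward 0/2 (blocked), now at (x=1, y=0)
  F4: move forward 0/4 (blocked), now at (x=1, y=0)
  L: turn left, now facing South
  L: turn left, now facing East
  R: turn right, now facing South
  F5: move forward 5, now at (x=1, y=5)
  R: turn right, now facing West
  F1: move forward 1, now at (x=0, y=5)
Final: (x=0, y=5), facing West

Answer: Final position: (x=0, y=5), facing West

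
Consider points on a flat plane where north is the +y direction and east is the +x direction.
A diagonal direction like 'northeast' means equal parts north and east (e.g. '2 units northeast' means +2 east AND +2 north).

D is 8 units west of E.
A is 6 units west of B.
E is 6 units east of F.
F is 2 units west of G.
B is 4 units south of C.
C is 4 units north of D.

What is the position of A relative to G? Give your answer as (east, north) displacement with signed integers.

Answer: A is at (east=-10, north=0) relative to G.

Derivation:
Place G at the origin (east=0, north=0).
  F is 2 units west of G: delta (east=-2, north=+0); F at (east=-2, north=0).
  E is 6 units east of F: delta (east=+6, north=+0); E at (east=4, north=0).
  D is 8 units west of E: delta (east=-8, north=+0); D at (east=-4, north=0).
  C is 4 units north of D: delta (east=+0, north=+4); C at (east=-4, north=4).
  B is 4 units south of C: delta (east=+0, north=-4); B at (east=-4, north=0).
  A is 6 units west of B: delta (east=-6, north=+0); A at (east=-10, north=0).
Therefore A relative to G: (east=-10, north=0).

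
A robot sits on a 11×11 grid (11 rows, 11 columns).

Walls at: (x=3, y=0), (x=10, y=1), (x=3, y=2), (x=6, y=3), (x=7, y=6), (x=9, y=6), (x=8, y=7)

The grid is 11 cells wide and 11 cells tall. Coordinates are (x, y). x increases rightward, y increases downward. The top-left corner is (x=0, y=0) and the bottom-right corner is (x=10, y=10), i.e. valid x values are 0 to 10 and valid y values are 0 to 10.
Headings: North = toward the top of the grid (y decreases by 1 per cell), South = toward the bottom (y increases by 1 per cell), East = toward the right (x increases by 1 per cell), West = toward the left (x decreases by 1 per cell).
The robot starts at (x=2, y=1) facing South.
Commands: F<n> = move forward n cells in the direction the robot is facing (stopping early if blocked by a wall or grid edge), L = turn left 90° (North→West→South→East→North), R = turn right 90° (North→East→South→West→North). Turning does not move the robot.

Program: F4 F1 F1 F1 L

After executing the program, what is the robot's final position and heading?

Start: (x=2, y=1), facing South
  F4: move forward 4, now at (x=2, y=5)
  F1: move forward 1, now at (x=2, y=6)
  F1: move forward 1, now at (x=2, y=7)
  F1: move forward 1, now at (x=2, y=8)
  L: turn left, now facing East
Final: (x=2, y=8), facing East

Answer: Final position: (x=2, y=8), facing East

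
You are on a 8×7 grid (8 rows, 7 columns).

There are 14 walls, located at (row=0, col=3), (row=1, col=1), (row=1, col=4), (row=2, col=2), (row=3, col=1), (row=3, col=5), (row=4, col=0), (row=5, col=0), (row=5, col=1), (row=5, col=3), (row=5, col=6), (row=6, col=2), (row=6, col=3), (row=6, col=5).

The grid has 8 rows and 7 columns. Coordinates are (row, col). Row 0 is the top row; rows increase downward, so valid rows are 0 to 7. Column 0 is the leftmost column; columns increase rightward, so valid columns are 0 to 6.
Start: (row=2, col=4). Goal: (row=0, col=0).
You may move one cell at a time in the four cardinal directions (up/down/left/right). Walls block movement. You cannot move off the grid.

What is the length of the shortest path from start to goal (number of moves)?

BFS from (row=2, col=4) until reaching (row=0, col=0):
  Distance 0: (row=2, col=4)
  Distance 1: (row=2, col=3), (row=2, col=5), (row=3, col=4)
  Distance 2: (row=1, col=3), (row=1, col=5), (row=2, col=6), (row=3, col=3), (row=4, col=4)
  Distance 3: (row=0, col=5), (row=1, col=2), (row=1, col=6), (row=3, col=2), (row=3, col=6), (row=4, col=3), (row=4, col=5), (row=5, col=4)
  Distance 4: (row=0, col=2), (row=0, col=4), (row=0, col=6), (row=4, col=2), (row=4, col=6), (row=5, col=5), (row=6, col=4)
  Distance 5: (row=0, col=1), (row=4, col=1), (row=5, col=2), (row=7, col=4)
  Distance 6: (row=0, col=0), (row=7, col=3), (row=7, col=5)  <- goal reached here
One shortest path (6 moves): (row=2, col=4) -> (row=2, col=3) -> (row=1, col=3) -> (row=1, col=2) -> (row=0, col=2) -> (row=0, col=1) -> (row=0, col=0)

Answer: Shortest path length: 6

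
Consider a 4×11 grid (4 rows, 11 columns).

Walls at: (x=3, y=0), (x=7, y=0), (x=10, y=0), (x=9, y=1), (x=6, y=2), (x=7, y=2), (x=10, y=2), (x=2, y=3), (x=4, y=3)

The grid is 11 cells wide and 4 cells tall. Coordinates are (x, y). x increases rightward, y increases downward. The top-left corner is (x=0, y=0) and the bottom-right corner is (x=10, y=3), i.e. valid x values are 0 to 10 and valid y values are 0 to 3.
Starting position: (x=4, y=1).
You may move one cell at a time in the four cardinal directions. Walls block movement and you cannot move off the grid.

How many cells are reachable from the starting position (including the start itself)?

BFS flood-fill from (x=4, y=1):
  Distance 0: (x=4, y=1)
  Distance 1: (x=4, y=0), (x=3, y=1), (x=5, y=1), (x=4, y=2)
  Distance 2: (x=5, y=0), (x=2, y=1), (x=6, y=1), (x=3, y=2), (x=5, y=2)
  Distance 3: (x=2, y=0), (x=6, y=0), (x=1, y=1), (x=7, y=1), (x=2, y=2), (x=3, y=3), (x=5, y=3)
  Distance 4: (x=1, y=0), (x=0, y=1), (x=8, y=1), (x=1, y=2), (x=6, y=3)
  Distance 5: (x=0, y=0), (x=8, y=0), (x=0, y=2), (x=8, y=2), (x=1, y=3), (x=7, y=3)
  Distance 6: (x=9, y=0), (x=9, y=2), (x=0, y=3), (x=8, y=3)
  Distance 7: (x=9, y=3)
  Distance 8: (x=10, y=3)
Total reachable: 34 (grid has 35 open cells total)

Answer: Reachable cells: 34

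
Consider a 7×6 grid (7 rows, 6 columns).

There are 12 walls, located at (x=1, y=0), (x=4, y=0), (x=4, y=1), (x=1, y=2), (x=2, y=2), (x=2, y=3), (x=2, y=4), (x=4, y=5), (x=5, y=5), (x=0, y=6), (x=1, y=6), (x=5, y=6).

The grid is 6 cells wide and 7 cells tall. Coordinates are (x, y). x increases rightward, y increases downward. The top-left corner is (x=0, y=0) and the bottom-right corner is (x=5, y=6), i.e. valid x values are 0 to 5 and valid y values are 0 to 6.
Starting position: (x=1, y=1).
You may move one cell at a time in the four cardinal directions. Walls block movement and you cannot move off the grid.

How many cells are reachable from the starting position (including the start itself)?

BFS flood-fill from (x=1, y=1):
  Distance 0: (x=1, y=1)
  Distance 1: (x=0, y=1), (x=2, y=1)
  Distance 2: (x=0, y=0), (x=2, y=0), (x=3, y=1), (x=0, y=2)
  Distance 3: (x=3, y=0), (x=3, y=2), (x=0, y=3)
  Distance 4: (x=4, y=2), (x=1, y=3), (x=3, y=3), (x=0, y=4)
  Distance 5: (x=5, y=2), (x=4, y=3), (x=1, y=4), (x=3, y=4), (x=0, y=5)
  Distance 6: (x=5, y=1), (x=5, y=3), (x=4, y=4), (x=1, y=5), (x=3, y=5)
  Distance 7: (x=5, y=0), (x=5, y=4), (x=2, y=5), (x=3, y=6)
  Distance 8: (x=2, y=6), (x=4, y=6)
Total reachable: 30 (grid has 30 open cells total)

Answer: Reachable cells: 30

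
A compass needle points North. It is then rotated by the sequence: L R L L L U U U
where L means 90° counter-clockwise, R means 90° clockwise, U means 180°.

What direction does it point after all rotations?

Start: North
  L (left (90° counter-clockwise)) -> West
  R (right (90° clockwise)) -> North
  L (left (90° counter-clockwise)) -> West
  L (left (90° counter-clockwise)) -> South
  L (left (90° counter-clockwise)) -> East
  U (U-turn (180°)) -> West
  U (U-turn (180°)) -> East
  U (U-turn (180°)) -> West
Final: West

Answer: Final heading: West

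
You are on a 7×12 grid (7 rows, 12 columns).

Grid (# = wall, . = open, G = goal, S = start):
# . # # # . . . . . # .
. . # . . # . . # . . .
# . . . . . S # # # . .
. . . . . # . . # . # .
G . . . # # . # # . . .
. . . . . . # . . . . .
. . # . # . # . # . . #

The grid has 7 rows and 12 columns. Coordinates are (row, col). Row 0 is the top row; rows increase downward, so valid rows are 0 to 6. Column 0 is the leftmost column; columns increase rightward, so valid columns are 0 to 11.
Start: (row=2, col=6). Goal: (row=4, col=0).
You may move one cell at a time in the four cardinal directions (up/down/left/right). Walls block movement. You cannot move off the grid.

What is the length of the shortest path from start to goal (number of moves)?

BFS from (row=2, col=6) until reaching (row=4, col=0):
  Distance 0: (row=2, col=6)
  Distance 1: (row=1, col=6), (row=2, col=5), (row=3, col=6)
  Distance 2: (row=0, col=6), (row=1, col=7), (row=2, col=4), (row=3, col=7), (row=4, col=6)
  Distance 3: (row=0, col=5), (row=0, col=7), (row=1, col=4), (row=2, col=3), (row=3, col=4)
  Distance 4: (row=0, col=8), (row=1, col=3), (row=2, col=2), (row=3, col=3)
  Distance 5: (row=0, col=9), (row=2, col=1), (row=3, col=2), (row=4, col=3)
  Distance 6: (row=1, col=1), (row=1, col=9), (row=3, col=1), (row=4, col=2), (row=5, col=3)
  Distance 7: (row=0, col=1), (row=1, col=0), (row=1, col=10), (row=3, col=0), (row=4, col=1), (row=5, col=2), (row=5, col=4), (row=6, col=3)
  Distance 8: (row=1, col=11), (row=2, col=10), (row=4, col=0), (row=5, col=1), (row=5, col=5)  <- goal reached here
One shortest path (8 moves): (row=2, col=6) -> (row=2, col=5) -> (row=2, col=4) -> (row=2, col=3) -> (row=2, col=2) -> (row=2, col=1) -> (row=3, col=1) -> (row=3, col=0) -> (row=4, col=0)

Answer: Shortest path length: 8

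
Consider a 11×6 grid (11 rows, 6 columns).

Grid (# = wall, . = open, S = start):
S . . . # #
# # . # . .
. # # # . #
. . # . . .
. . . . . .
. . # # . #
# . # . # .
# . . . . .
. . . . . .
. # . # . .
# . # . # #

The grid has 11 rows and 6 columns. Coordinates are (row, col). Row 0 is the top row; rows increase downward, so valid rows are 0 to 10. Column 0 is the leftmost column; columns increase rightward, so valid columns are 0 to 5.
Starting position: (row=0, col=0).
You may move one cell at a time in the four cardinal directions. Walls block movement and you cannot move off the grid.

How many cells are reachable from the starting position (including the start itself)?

Answer: Reachable cells: 5

Derivation:
BFS flood-fill from (row=0, col=0):
  Distance 0: (row=0, col=0)
  Distance 1: (row=0, col=1)
  Distance 2: (row=0, col=2)
  Distance 3: (row=0, col=3), (row=1, col=2)
Total reachable: 5 (grid has 43 open cells total)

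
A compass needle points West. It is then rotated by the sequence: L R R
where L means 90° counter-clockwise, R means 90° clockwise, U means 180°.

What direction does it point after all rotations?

Answer: Final heading: North

Derivation:
Start: West
  L (left (90° counter-clockwise)) -> South
  R (right (90° clockwise)) -> West
  R (right (90° clockwise)) -> North
Final: North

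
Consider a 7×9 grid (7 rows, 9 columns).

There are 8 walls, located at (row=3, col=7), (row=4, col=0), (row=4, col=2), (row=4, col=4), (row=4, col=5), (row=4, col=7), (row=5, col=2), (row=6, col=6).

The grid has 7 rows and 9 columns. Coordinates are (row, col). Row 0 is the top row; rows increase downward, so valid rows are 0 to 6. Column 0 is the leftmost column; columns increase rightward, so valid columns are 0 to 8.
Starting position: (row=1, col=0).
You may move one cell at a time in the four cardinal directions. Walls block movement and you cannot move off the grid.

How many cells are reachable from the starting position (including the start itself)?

Answer: Reachable cells: 55

Derivation:
BFS flood-fill from (row=1, col=0):
  Distance 0: (row=1, col=0)
  Distance 1: (row=0, col=0), (row=1, col=1), (row=2, col=0)
  Distance 2: (row=0, col=1), (row=1, col=2), (row=2, col=1), (row=3, col=0)
  Distance 3: (row=0, col=2), (row=1, col=3), (row=2, col=2), (row=3, col=1)
  Distance 4: (row=0, col=3), (row=1, col=4), (row=2, col=3), (row=3, col=2), (row=4, col=1)
  Distance 5: (row=0, col=4), (row=1, col=5), (row=2, col=4), (row=3, col=3), (row=5, col=1)
  Distance 6: (row=0, col=5), (row=1, col=6), (row=2, col=5), (row=3, col=4), (row=4, col=3), (row=5, col=0), (row=6, col=1)
  Distance 7: (row=0, col=6), (row=1, col=7), (row=2, col=6), (row=3, col=5), (row=5, col=3), (row=6, col=0), (row=6, col=2)
  Distance 8: (row=0, col=7), (row=1, col=8), (row=2, col=7), (row=3, col=6), (row=5, col=4), (row=6, col=3)
  Distance 9: (row=0, col=8), (row=2, col=8), (row=4, col=6), (row=5, col=5), (row=6, col=4)
  Distance 10: (row=3, col=8), (row=5, col=6), (row=6, col=5)
  Distance 11: (row=4, col=8), (row=5, col=7)
  Distance 12: (row=5, col=8), (row=6, col=7)
  Distance 13: (row=6, col=8)
Total reachable: 55 (grid has 55 open cells total)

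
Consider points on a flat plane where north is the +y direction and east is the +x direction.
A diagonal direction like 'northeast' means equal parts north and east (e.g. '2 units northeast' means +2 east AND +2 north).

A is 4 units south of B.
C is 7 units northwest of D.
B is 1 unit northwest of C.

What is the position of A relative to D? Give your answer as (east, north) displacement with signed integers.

Place D at the origin (east=0, north=0).
  C is 7 units northwest of D: delta (east=-7, north=+7); C at (east=-7, north=7).
  B is 1 unit northwest of C: delta (east=-1, north=+1); B at (east=-8, north=8).
  A is 4 units south of B: delta (east=+0, north=-4); A at (east=-8, north=4).
Therefore A relative to D: (east=-8, north=4).

Answer: A is at (east=-8, north=4) relative to D.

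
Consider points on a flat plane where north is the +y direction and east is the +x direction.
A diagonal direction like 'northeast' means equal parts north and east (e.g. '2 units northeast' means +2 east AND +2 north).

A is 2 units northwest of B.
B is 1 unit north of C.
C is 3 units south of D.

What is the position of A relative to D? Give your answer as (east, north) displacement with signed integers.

Place D at the origin (east=0, north=0).
  C is 3 units south of D: delta (east=+0, north=-3); C at (east=0, north=-3).
  B is 1 unit north of C: delta (east=+0, north=+1); B at (east=0, north=-2).
  A is 2 units northwest of B: delta (east=-2, north=+2); A at (east=-2, north=0).
Therefore A relative to D: (east=-2, north=0).

Answer: A is at (east=-2, north=0) relative to D.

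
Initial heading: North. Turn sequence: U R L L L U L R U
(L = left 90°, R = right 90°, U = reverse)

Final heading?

Start: North
  U (U-turn (180°)) -> South
  R (right (90° clockwise)) -> West
  L (left (90° counter-clockwise)) -> South
  L (left (90° counter-clockwise)) -> East
  L (left (90° counter-clockwise)) -> North
  U (U-turn (180°)) -> South
  L (left (90° counter-clockwise)) -> East
  R (right (90° clockwise)) -> South
  U (U-turn (180°)) -> North
Final: North

Answer: Final heading: North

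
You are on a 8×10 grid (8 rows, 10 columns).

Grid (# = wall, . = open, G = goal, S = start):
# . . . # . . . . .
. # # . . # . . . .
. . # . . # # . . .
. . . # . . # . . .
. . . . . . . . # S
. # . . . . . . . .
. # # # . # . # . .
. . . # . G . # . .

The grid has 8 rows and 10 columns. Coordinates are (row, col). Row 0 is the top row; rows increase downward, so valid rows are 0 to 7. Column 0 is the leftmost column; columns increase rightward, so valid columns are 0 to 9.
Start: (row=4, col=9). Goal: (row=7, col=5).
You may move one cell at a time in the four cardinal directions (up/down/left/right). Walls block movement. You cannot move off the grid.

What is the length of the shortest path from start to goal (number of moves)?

BFS from (row=4, col=9) until reaching (row=7, col=5):
  Distance 0: (row=4, col=9)
  Distance 1: (row=3, col=9), (row=5, col=9)
  Distance 2: (row=2, col=9), (row=3, col=8), (row=5, col=8), (row=6, col=9)
  Distance 3: (row=1, col=9), (row=2, col=8), (row=3, col=7), (row=5, col=7), (row=6, col=8), (row=7, col=9)
  Distance 4: (row=0, col=9), (row=1, col=8), (row=2, col=7), (row=4, col=7), (row=5, col=6), (row=7, col=8)
  Distance 5: (row=0, col=8), (row=1, col=7), (row=4, col=6), (row=5, col=5), (row=6, col=6)
  Distance 6: (row=0, col=7), (row=1, col=6), (row=4, col=5), (row=5, col=4), (row=7, col=6)
  Distance 7: (row=0, col=6), (row=3, col=5), (row=4, col=4), (row=5, col=3), (row=6, col=4), (row=7, col=5)  <- goal reached here
One shortest path (7 moves): (row=4, col=9) -> (row=5, col=9) -> (row=5, col=8) -> (row=5, col=7) -> (row=5, col=6) -> (row=6, col=6) -> (row=7, col=6) -> (row=7, col=5)

Answer: Shortest path length: 7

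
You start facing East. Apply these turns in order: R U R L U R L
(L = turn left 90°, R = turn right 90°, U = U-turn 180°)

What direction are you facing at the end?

Answer: Final heading: South

Derivation:
Start: East
  R (right (90° clockwise)) -> South
  U (U-turn (180°)) -> North
  R (right (90° clockwise)) -> East
  L (left (90° counter-clockwise)) -> North
  U (U-turn (180°)) -> South
  R (right (90° clockwise)) -> West
  L (left (90° counter-clockwise)) -> South
Final: South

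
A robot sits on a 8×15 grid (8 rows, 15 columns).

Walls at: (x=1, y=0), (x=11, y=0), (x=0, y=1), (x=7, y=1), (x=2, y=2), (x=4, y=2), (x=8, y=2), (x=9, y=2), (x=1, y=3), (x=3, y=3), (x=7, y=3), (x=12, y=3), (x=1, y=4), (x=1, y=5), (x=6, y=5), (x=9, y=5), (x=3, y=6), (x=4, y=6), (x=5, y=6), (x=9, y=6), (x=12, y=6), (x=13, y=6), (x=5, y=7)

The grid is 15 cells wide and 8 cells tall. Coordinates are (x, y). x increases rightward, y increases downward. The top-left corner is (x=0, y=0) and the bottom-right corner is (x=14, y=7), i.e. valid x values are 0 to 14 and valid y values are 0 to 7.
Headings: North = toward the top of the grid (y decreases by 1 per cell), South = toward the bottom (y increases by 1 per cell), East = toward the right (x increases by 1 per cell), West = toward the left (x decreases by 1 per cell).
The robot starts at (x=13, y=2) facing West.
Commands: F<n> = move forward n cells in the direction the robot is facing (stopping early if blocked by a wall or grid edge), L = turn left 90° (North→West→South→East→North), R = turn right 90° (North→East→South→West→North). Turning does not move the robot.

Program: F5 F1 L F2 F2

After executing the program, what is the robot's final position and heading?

Answer: Final position: (x=10, y=6), facing South

Derivation:
Start: (x=13, y=2), facing West
  F5: move forward 3/5 (blocked), now at (x=10, y=2)
  F1: move forward 0/1 (blocked), now at (x=10, y=2)
  L: turn left, now facing South
  F2: move forward 2, now at (x=10, y=4)
  F2: move forward 2, now at (x=10, y=6)
Final: (x=10, y=6), facing South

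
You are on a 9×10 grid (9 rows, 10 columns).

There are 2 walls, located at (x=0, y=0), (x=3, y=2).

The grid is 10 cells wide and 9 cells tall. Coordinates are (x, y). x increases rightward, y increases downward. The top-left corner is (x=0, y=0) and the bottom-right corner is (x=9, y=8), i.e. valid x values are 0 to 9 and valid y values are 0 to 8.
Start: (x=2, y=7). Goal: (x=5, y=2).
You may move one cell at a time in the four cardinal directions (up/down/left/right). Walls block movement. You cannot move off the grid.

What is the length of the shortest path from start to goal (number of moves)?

Answer: Shortest path length: 8

Derivation:
BFS from (x=2, y=7) until reaching (x=5, y=2):
  Distance 0: (x=2, y=7)
  Distance 1: (x=2, y=6), (x=1, y=7), (x=3, y=7), (x=2, y=8)
  Distance 2: (x=2, y=5), (x=1, y=6), (x=3, y=6), (x=0, y=7), (x=4, y=7), (x=1, y=8), (x=3, y=8)
  Distance 3: (x=2, y=4), (x=1, y=5), (x=3, y=5), (x=0, y=6), (x=4, y=6), (x=5, y=7), (x=0, y=8), (x=4, y=8)
  Distance 4: (x=2, y=3), (x=1, y=4), (x=3, y=4), (x=0, y=5), (x=4, y=5), (x=5, y=6), (x=6, y=7), (x=5, y=8)
  Distance 5: (x=2, y=2), (x=1, y=3), (x=3, y=3), (x=0, y=4), (x=4, y=4), (x=5, y=5), (x=6, y=6), (x=7, y=7), (x=6, y=8)
  Distance 6: (x=2, y=1), (x=1, y=2), (x=0, y=3), (x=4, y=3), (x=5, y=4), (x=6, y=5), (x=7, y=6), (x=8, y=7), (x=7, y=8)
  Distance 7: (x=2, y=0), (x=1, y=1), (x=3, y=1), (x=0, y=2), (x=4, y=2), (x=5, y=3), (x=6, y=4), (x=7, y=5), (x=8, y=6), (x=9, y=7), (x=8, y=8)
  Distance 8: (x=1, y=0), (x=3, y=0), (x=0, y=1), (x=4, y=1), (x=5, y=2), (x=6, y=3), (x=7, y=4), (x=8, y=5), (x=9, y=6), (x=9, y=8)  <- goal reached here
One shortest path (8 moves): (x=2, y=7) -> (x=3, y=7) -> (x=4, y=7) -> (x=5, y=7) -> (x=5, y=6) -> (x=5, y=5) -> (x=5, y=4) -> (x=5, y=3) -> (x=5, y=2)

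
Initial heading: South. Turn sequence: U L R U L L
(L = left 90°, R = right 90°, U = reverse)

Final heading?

Start: South
  U (U-turn (180°)) -> North
  L (left (90° counter-clockwise)) -> West
  R (right (90° clockwise)) -> North
  U (U-turn (180°)) -> South
  L (left (90° counter-clockwise)) -> East
  L (left (90° counter-clockwise)) -> North
Final: North

Answer: Final heading: North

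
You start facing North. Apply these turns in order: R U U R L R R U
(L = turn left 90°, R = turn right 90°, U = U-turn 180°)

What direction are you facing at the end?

Answer: Final heading: East

Derivation:
Start: North
  R (right (90° clockwise)) -> East
  U (U-turn (180°)) -> West
  U (U-turn (180°)) -> East
  R (right (90° clockwise)) -> South
  L (left (90° counter-clockwise)) -> East
  R (right (90° clockwise)) -> South
  R (right (90° clockwise)) -> West
  U (U-turn (180°)) -> East
Final: East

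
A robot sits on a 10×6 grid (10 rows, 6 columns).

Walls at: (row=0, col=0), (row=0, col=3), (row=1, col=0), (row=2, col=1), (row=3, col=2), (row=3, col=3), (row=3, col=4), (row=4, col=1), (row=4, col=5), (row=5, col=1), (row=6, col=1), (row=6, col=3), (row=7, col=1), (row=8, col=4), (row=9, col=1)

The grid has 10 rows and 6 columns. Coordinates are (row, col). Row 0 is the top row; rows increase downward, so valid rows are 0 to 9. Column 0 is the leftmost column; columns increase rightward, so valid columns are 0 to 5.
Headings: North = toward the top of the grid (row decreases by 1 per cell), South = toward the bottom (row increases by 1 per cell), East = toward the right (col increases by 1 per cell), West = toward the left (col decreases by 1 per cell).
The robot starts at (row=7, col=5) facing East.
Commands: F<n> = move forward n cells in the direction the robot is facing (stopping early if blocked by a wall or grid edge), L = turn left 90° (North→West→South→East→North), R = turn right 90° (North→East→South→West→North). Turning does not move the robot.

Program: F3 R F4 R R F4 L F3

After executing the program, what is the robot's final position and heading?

Answer: Final position: (row=5, col=2), facing West

Derivation:
Start: (row=7, col=5), facing East
  F3: move forward 0/3 (blocked), now at (row=7, col=5)
  R: turn right, now facing South
  F4: move forward 2/4 (blocked), now at (row=9, col=5)
  R: turn right, now facing West
  R: turn right, now facing North
  F4: move forward 4, now at (row=5, col=5)
  L: turn left, now facing West
  F3: move forward 3, now at (row=5, col=2)
Final: (row=5, col=2), facing West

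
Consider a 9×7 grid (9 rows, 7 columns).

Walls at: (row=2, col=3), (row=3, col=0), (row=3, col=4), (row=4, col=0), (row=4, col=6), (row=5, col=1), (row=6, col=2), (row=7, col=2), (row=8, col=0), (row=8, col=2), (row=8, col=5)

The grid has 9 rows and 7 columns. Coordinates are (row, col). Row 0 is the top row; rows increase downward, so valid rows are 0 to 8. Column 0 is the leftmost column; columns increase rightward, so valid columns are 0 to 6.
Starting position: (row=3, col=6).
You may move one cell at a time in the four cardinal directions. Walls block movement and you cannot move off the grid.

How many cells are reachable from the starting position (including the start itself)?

BFS flood-fill from (row=3, col=6):
  Distance 0: (row=3, col=6)
  Distance 1: (row=2, col=6), (row=3, col=5)
  Distance 2: (row=1, col=6), (row=2, col=5), (row=4, col=5)
  Distance 3: (row=0, col=6), (row=1, col=5), (row=2, col=4), (row=4, col=4), (row=5, col=5)
  Distance 4: (row=0, col=5), (row=1, col=4), (row=4, col=3), (row=5, col=4), (row=5, col=6), (row=6, col=5)
  Distance 5: (row=0, col=4), (row=1, col=3), (row=3, col=3), (row=4, col=2), (row=5, col=3), (row=6, col=4), (row=6, col=6), (row=7, col=5)
  Distance 6: (row=0, col=3), (row=1, col=2), (row=3, col=2), (row=4, col=1), (row=5, col=2), (row=6, col=3), (row=7, col=4), (row=7, col=6)
  Distance 7: (row=0, col=2), (row=1, col=1), (row=2, col=2), (row=3, col=1), (row=7, col=3), (row=8, col=4), (row=8, col=6)
  Distance 8: (row=0, col=1), (row=1, col=0), (row=2, col=1), (row=8, col=3)
  Distance 9: (row=0, col=0), (row=2, col=0)
Total reachable: 46 (grid has 52 open cells total)

Answer: Reachable cells: 46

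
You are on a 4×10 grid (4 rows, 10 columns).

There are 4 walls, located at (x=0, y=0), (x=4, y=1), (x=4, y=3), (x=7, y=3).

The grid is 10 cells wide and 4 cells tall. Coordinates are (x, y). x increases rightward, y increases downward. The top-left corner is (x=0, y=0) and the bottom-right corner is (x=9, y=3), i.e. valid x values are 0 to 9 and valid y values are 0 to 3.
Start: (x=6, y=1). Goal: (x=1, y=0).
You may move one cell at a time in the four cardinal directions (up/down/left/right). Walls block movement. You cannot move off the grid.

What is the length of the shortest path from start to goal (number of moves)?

Answer: Shortest path length: 6

Derivation:
BFS from (x=6, y=1) until reaching (x=1, y=0):
  Distance 0: (x=6, y=1)
  Distance 1: (x=6, y=0), (x=5, y=1), (x=7, y=1), (x=6, y=2)
  Distance 2: (x=5, y=0), (x=7, y=0), (x=8, y=1), (x=5, y=2), (x=7, y=2), (x=6, y=3)
  Distance 3: (x=4, y=0), (x=8, y=0), (x=9, y=1), (x=4, y=2), (x=8, y=2), (x=5, y=3)
  Distance 4: (x=3, y=0), (x=9, y=0), (x=3, y=2), (x=9, y=2), (x=8, y=3)
  Distance 5: (x=2, y=0), (x=3, y=1), (x=2, y=2), (x=3, y=3), (x=9, y=3)
  Distance 6: (x=1, y=0), (x=2, y=1), (x=1, y=2), (x=2, y=3)  <- goal reached here
One shortest path (6 moves): (x=6, y=1) -> (x=5, y=1) -> (x=5, y=0) -> (x=4, y=0) -> (x=3, y=0) -> (x=2, y=0) -> (x=1, y=0)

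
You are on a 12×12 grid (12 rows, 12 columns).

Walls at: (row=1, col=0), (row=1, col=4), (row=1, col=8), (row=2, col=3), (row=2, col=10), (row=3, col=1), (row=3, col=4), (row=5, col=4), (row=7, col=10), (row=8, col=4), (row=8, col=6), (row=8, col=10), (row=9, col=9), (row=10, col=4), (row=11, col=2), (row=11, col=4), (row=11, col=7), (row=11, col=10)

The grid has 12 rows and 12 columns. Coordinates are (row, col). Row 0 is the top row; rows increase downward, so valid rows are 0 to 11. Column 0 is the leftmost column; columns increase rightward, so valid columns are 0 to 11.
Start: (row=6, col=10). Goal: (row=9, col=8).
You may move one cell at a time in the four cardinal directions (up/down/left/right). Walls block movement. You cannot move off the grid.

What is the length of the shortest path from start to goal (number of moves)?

BFS from (row=6, col=10) until reaching (row=9, col=8):
  Distance 0: (row=6, col=10)
  Distance 1: (row=5, col=10), (row=6, col=9), (row=6, col=11)
  Distance 2: (row=4, col=10), (row=5, col=9), (row=5, col=11), (row=6, col=8), (row=7, col=9), (row=7, col=11)
  Distance 3: (row=3, col=10), (row=4, col=9), (row=4, col=11), (row=5, col=8), (row=6, col=7), (row=7, col=8), (row=8, col=9), (row=8, col=11)
  Distance 4: (row=3, col=9), (row=3, col=11), (row=4, col=8), (row=5, col=7), (row=6, col=6), (row=7, col=7), (row=8, col=8), (row=9, col=11)
  Distance 5: (row=2, col=9), (row=2, col=11), (row=3, col=8), (row=4, col=7), (row=5, col=6), (row=6, col=5), (row=7, col=6), (row=8, col=7), (row=9, col=8), (row=9, col=10), (row=10, col=11)  <- goal reached here
One shortest path (5 moves): (row=6, col=10) -> (row=6, col=9) -> (row=6, col=8) -> (row=7, col=8) -> (row=8, col=8) -> (row=9, col=8)

Answer: Shortest path length: 5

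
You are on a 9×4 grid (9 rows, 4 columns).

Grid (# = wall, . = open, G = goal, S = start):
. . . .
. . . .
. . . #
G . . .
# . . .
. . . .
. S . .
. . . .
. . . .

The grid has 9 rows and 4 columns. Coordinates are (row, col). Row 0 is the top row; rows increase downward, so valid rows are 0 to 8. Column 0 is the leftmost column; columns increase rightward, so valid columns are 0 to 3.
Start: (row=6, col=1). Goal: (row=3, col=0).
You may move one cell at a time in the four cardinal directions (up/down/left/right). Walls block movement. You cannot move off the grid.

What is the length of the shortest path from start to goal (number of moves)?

BFS from (row=6, col=1) until reaching (row=3, col=0):
  Distance 0: (row=6, col=1)
  Distance 1: (row=5, col=1), (row=6, col=0), (row=6, col=2), (row=7, col=1)
  Distance 2: (row=4, col=1), (row=5, col=0), (row=5, col=2), (row=6, col=3), (row=7, col=0), (row=7, col=2), (row=8, col=1)
  Distance 3: (row=3, col=1), (row=4, col=2), (row=5, col=3), (row=7, col=3), (row=8, col=0), (row=8, col=2)
  Distance 4: (row=2, col=1), (row=3, col=0), (row=3, col=2), (row=4, col=3), (row=8, col=3)  <- goal reached here
One shortest path (4 moves): (row=6, col=1) -> (row=5, col=1) -> (row=4, col=1) -> (row=3, col=1) -> (row=3, col=0)

Answer: Shortest path length: 4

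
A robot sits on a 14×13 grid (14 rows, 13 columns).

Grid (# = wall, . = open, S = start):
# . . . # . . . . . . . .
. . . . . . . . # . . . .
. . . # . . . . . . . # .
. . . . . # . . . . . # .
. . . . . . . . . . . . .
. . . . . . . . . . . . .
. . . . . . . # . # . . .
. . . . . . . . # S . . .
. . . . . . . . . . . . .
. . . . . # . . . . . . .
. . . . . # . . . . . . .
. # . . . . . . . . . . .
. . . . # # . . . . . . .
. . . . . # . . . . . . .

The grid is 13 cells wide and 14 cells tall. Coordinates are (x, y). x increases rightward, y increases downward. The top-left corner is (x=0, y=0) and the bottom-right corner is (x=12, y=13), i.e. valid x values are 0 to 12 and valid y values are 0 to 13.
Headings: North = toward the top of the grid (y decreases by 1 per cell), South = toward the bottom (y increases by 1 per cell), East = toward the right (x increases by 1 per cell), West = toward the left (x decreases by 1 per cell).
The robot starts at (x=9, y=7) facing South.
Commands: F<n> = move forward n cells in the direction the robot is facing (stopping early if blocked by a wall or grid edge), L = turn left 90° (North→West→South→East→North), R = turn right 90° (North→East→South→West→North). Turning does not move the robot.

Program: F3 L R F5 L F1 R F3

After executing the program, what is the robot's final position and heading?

Start: (x=9, y=7), facing South
  F3: move forward 3, now at (x=9, y=10)
  L: turn left, now facing East
  R: turn right, now facing South
  F5: move forward 3/5 (blocked), now at (x=9, y=13)
  L: turn left, now facing East
  F1: move forward 1, now at (x=10, y=13)
  R: turn right, now facing South
  F3: move forward 0/3 (blocked), now at (x=10, y=13)
Final: (x=10, y=13), facing South

Answer: Final position: (x=10, y=13), facing South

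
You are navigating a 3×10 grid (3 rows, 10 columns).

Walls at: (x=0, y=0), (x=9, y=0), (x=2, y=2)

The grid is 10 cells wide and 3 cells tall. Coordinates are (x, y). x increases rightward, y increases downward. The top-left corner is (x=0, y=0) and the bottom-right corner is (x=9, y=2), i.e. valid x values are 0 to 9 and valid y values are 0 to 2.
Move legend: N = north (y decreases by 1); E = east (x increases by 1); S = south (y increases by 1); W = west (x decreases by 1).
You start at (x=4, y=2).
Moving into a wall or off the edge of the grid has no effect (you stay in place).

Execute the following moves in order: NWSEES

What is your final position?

Start: (x=4, y=2)
  N (north): (x=4, y=2) -> (x=4, y=1)
  W (west): (x=4, y=1) -> (x=3, y=1)
  S (south): (x=3, y=1) -> (x=3, y=2)
  E (east): (x=3, y=2) -> (x=4, y=2)
  E (east): (x=4, y=2) -> (x=5, y=2)
  S (south): blocked, stay at (x=5, y=2)
Final: (x=5, y=2)

Answer: Final position: (x=5, y=2)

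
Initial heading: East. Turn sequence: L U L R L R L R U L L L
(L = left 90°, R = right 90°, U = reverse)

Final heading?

Start: East
  L (left (90° counter-clockwise)) -> North
  U (U-turn (180°)) -> South
  L (left (90° counter-clockwise)) -> East
  R (right (90° clockwise)) -> South
  L (left (90° counter-clockwise)) -> East
  R (right (90° clockwise)) -> South
  L (left (90° counter-clockwise)) -> East
  R (right (90° clockwise)) -> South
  U (U-turn (180°)) -> North
  L (left (90° counter-clockwise)) -> West
  L (left (90° counter-clockwise)) -> South
  L (left (90° counter-clockwise)) -> East
Final: East

Answer: Final heading: East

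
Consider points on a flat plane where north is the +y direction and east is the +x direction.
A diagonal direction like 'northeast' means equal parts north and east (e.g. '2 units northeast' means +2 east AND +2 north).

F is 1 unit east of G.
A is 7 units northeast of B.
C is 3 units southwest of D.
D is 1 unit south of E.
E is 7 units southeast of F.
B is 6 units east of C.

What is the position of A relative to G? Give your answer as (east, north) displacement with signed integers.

Place G at the origin (east=0, north=0).
  F is 1 unit east of G: delta (east=+1, north=+0); F at (east=1, north=0).
  E is 7 units southeast of F: delta (east=+7, north=-7); E at (east=8, north=-7).
  D is 1 unit south of E: delta (east=+0, north=-1); D at (east=8, north=-8).
  C is 3 units southwest of D: delta (east=-3, north=-3); C at (east=5, north=-11).
  B is 6 units east of C: delta (east=+6, north=+0); B at (east=11, north=-11).
  A is 7 units northeast of B: delta (east=+7, north=+7); A at (east=18, north=-4).
Therefore A relative to G: (east=18, north=-4).

Answer: A is at (east=18, north=-4) relative to G.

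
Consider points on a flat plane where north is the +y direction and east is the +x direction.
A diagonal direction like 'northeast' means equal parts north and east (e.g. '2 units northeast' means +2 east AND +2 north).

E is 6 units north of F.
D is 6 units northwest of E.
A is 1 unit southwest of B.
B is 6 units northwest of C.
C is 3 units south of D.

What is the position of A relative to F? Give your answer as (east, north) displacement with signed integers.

Place F at the origin (east=0, north=0).
  E is 6 units north of F: delta (east=+0, north=+6); E at (east=0, north=6).
  D is 6 units northwest of E: delta (east=-6, north=+6); D at (east=-6, north=12).
  C is 3 units south of D: delta (east=+0, north=-3); C at (east=-6, north=9).
  B is 6 units northwest of C: delta (east=-6, north=+6); B at (east=-12, north=15).
  A is 1 unit southwest of B: delta (east=-1, north=-1); A at (east=-13, north=14).
Therefore A relative to F: (east=-13, north=14).

Answer: A is at (east=-13, north=14) relative to F.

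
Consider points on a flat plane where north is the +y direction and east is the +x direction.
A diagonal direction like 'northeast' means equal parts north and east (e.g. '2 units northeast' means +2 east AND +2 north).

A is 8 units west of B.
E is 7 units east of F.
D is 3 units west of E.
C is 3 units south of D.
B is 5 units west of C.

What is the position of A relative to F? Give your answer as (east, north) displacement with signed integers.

Place F at the origin (east=0, north=0).
  E is 7 units east of F: delta (east=+7, north=+0); E at (east=7, north=0).
  D is 3 units west of E: delta (east=-3, north=+0); D at (east=4, north=0).
  C is 3 units south of D: delta (east=+0, north=-3); C at (east=4, north=-3).
  B is 5 units west of C: delta (east=-5, north=+0); B at (east=-1, north=-3).
  A is 8 units west of B: delta (east=-8, north=+0); A at (east=-9, north=-3).
Therefore A relative to F: (east=-9, north=-3).

Answer: A is at (east=-9, north=-3) relative to F.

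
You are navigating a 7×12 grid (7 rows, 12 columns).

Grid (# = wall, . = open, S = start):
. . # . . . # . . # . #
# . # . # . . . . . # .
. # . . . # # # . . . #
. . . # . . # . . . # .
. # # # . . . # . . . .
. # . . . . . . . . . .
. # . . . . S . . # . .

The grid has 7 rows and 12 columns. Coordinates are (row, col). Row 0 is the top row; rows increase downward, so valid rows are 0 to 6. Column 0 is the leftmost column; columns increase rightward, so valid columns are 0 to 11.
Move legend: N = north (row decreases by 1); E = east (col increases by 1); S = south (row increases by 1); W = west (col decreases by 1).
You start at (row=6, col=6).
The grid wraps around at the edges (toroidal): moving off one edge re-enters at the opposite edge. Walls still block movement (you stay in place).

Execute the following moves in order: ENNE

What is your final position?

Start: (row=6, col=6)
  E (east): (row=6, col=6) -> (row=6, col=7)
  N (north): (row=6, col=7) -> (row=5, col=7)
  N (north): blocked, stay at (row=5, col=7)
  E (east): (row=5, col=7) -> (row=5, col=8)
Final: (row=5, col=8)

Answer: Final position: (row=5, col=8)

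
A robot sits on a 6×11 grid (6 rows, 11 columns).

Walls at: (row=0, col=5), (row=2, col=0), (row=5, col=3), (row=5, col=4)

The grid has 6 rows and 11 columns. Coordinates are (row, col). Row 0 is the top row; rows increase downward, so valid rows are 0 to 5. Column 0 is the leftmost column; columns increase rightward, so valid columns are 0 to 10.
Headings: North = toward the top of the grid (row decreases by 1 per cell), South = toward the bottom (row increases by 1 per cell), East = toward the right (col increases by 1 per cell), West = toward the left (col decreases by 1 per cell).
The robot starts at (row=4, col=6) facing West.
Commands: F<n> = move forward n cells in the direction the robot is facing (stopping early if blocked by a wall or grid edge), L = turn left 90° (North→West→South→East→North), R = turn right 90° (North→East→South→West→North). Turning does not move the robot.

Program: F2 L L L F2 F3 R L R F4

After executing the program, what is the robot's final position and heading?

Start: (row=4, col=6), facing West
  F2: move forward 2, now at (row=4, col=4)
  L: turn left, now facing South
  L: turn left, now facing East
  L: turn left, now facing North
  F2: move forward 2, now at (row=2, col=4)
  F3: move forward 2/3 (blocked), now at (row=0, col=4)
  R: turn right, now facing East
  L: turn left, now facing North
  R: turn right, now facing East
  F4: move forward 0/4 (blocked), now at (row=0, col=4)
Final: (row=0, col=4), facing East

Answer: Final position: (row=0, col=4), facing East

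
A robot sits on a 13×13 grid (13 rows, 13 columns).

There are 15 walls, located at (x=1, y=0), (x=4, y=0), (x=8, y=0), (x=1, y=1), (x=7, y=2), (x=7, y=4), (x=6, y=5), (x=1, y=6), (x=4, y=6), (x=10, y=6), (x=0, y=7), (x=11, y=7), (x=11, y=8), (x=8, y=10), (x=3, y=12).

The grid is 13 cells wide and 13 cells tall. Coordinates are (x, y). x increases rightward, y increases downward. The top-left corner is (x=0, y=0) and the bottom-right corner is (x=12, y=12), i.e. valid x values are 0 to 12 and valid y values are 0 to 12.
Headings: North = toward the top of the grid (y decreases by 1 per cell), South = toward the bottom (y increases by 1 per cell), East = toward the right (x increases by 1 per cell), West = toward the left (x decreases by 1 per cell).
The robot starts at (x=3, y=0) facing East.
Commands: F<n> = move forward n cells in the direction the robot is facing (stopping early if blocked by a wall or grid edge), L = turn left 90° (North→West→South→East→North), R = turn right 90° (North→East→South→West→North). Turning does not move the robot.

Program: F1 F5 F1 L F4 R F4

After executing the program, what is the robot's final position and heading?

Answer: Final position: (x=3, y=0), facing East

Derivation:
Start: (x=3, y=0), facing East
  F1: move forward 0/1 (blocked), now at (x=3, y=0)
  F5: move forward 0/5 (blocked), now at (x=3, y=0)
  F1: move forward 0/1 (blocked), now at (x=3, y=0)
  L: turn left, now facing North
  F4: move forward 0/4 (blocked), now at (x=3, y=0)
  R: turn right, now facing East
  F4: move forward 0/4 (blocked), now at (x=3, y=0)
Final: (x=3, y=0), facing East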